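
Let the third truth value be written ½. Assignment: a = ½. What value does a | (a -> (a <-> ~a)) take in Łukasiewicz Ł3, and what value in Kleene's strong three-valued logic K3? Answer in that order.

1; ½

In Łukasiewicz Ł3: ~a = ~½ = ½
a <-> ~a = ½ <-> ½ = 1  [1 − |½−½|]
a -> (a <-> ~a) = ½ -> 1 = 1
a | (a -> (a <-> ~a)) = ½ | 1 = 1
In Kleene's strong three-valued logic K3: ~a = ~½ = ½
a <-> ~a = ½ <-> ½ = ½
a -> (a <-> ~a) = ½ -> ½ = ½  [~½ | ½]
a | (a -> (a <-> ~a)) = ½ | ½ = ½
They differ because Łukasiewicz Ł3 and Kleene's strong three-valued logic K3 treat ½ differently under implication.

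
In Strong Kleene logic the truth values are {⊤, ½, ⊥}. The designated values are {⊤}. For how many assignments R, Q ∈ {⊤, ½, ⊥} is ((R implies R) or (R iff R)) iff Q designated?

2

Designated under: (R=⊤, Q=⊤); (R=⊥, Q=⊤).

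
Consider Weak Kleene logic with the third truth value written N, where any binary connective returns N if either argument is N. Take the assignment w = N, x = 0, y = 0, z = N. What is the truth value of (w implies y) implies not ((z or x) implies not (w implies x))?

N

w implies y = N implies 0 = N
z or x = N or 0 = N
w implies x = N implies 0 = N
not (w implies x) = not N = N
(z or x) implies not (w implies x) = N implies N = N
not ((z or x) implies not (w implies x)) = not N = N
(w implies y) implies not ((z or x) implies not (w implies x)) = N implies N = N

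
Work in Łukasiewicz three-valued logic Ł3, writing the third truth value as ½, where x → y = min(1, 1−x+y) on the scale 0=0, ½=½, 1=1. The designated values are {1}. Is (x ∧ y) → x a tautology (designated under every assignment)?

Every assignment of x, y over {1, ½, 0} gives a value in {1}.
In particular, with x=½, y=½: (x ∧ y) → x = 1.

Yes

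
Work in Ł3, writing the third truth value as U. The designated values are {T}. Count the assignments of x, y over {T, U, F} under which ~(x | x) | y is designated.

Of the 9 assignments, 5 give a value in {T}.

5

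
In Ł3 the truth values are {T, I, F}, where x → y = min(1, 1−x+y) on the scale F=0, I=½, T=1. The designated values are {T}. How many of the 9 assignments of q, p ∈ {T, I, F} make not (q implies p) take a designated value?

Designated under: (q=T, p=F).

1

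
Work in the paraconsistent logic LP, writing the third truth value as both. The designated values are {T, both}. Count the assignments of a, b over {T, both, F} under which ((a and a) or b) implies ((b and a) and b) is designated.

Of the 9 assignments, 7 give a value in {T, both}.

7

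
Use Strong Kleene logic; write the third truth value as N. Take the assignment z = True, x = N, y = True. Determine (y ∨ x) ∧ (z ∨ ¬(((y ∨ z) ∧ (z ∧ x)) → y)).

y ∨ x = True ∨ N = True
y ∨ z = True ∨ True = True
z ∧ x = True ∧ N = N
(y ∨ z) ∧ (z ∧ x) = True ∧ N = N
((y ∨ z) ∧ (z ∧ x)) → y = N → True = True  [¬N ∨ True]
¬(((y ∨ z) ∧ (z ∧ x)) → y) = ¬True = False
z ∨ ¬(((y ∨ z) ∧ (z ∧ x)) → y) = True ∨ False = True
(y ∨ x) ∧ (z ∨ ¬(((y ∨ z) ∧ (z ∧ x)) → y)) = True ∧ True = True

True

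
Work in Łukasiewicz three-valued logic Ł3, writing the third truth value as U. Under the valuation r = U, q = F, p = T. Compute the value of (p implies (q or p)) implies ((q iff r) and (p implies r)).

U

q or p = F or T = T
p implies (q or p) = T implies T = T
q iff r = F iff U = U  [1 − |0−½|]
p implies r = T implies U = U
(q iff r) and (p implies r) = U and U = U
(p implies (q or p)) implies ((q iff r) and (p implies r)) = T implies U = U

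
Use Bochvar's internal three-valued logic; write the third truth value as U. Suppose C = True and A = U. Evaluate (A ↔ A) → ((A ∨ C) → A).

U

A ↔ A = U ↔ U = U
A ∨ C = U ∨ True = U
(A ∨ C) → A = U → U = U
(A ↔ A) → ((A ∨ C) → A) = U → U = U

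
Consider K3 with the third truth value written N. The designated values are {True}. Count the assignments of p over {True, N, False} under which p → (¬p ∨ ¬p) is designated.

p=True: False ·
p=N: N ·
p=False: True ✓

1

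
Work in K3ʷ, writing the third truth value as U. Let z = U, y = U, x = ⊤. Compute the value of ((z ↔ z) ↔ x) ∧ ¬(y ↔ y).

z ↔ z = U ↔ U = U
(z ↔ z) ↔ x = U ↔ ⊤ = U
y ↔ y = U ↔ U = U
¬(y ↔ y) = ¬U = U
((z ↔ z) ↔ x) ∧ ¬(y ↔ y) = U ∧ U = U

U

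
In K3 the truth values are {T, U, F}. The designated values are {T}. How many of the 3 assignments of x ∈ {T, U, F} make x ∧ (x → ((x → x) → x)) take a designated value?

1

x=T: T ✓
x=U: U ·
x=F: F ·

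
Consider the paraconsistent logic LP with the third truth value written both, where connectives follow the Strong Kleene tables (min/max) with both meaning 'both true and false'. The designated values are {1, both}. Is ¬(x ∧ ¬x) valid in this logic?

Yes

Every assignment of x over {1, both, 0} gives a value in {1, both}.
In particular, with x=both: ¬(x ∧ ¬x) = both.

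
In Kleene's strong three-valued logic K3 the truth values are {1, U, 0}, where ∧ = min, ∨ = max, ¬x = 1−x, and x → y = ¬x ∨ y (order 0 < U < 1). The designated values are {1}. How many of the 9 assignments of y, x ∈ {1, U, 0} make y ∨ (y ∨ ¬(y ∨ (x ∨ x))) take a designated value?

4

Designated under: (y=1, x=1); (y=1, x=U); (y=1, x=0); (y=0, x=0).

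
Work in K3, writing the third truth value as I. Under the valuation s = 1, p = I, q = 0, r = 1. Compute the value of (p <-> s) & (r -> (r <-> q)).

p <-> s = I <-> 1 = I
r <-> q = 1 <-> 0 = 0
r -> (r <-> q) = 1 -> 0 = 0
(p <-> s) & (r -> (r <-> q)) = I & 0 = 0

0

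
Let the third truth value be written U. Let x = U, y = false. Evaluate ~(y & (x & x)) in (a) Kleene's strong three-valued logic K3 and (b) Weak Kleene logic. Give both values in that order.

true; U

In Kleene's strong three-valued logic K3: x & x = U & U = U
y & (x & x) = false & U = false
~(y & (x & x)) = ~false = true
In Weak Kleene logic: x & x = U & U = U
y & (x & x) = false & U = U
~(y & (x & x)) = ~U = U
They differ because Kleene's strong three-valued logic K3 and Weak Kleene logic treat U differently under the binary connectives.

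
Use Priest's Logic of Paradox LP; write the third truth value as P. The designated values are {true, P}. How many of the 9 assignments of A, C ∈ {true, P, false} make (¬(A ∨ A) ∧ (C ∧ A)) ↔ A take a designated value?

6

Of the 9 assignments, 6 give a value in {true, P}.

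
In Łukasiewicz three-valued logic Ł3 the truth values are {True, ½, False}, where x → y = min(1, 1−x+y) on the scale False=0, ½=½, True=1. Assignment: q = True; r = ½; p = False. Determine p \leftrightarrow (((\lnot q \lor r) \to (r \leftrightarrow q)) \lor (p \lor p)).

\lnot q = \lnot True = False
\lnot q \lor r = False \lor ½ = ½
r \leftrightarrow q = ½ \leftrightarrow True = ½
(\lnot q \lor r) \to (r \leftrightarrow q) = ½ \to ½ = True
p \lor p = False \lor False = False
((\lnot q \lor r) \to (r \leftrightarrow q)) \lor (p \lor p) = True \lor False = True
p \leftrightarrow (((\lnot q \lor r) \to (r \leftrightarrow q)) \lor (p \lor p)) = False \leftrightarrow True = False

False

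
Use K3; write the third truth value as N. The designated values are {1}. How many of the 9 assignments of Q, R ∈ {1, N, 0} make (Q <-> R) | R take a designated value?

4

Designated under: (Q=1, R=1); (Q=N, R=1); (Q=0, R=1); (Q=0, R=0).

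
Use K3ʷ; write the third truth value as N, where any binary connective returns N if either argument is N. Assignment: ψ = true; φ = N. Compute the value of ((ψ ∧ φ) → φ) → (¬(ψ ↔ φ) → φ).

N

ψ ∧ φ = true ∧ N = N
(ψ ∧ φ) → φ = N → N = N  [any arg is the third value ⇒ result is the third value]
ψ ↔ φ = true ↔ N = N
¬(ψ ↔ φ) = ¬N = N
¬(ψ ↔ φ) → φ = N → N = N
((ψ ∧ φ) → φ) → (¬(ψ ↔ φ) → φ) = N → N = N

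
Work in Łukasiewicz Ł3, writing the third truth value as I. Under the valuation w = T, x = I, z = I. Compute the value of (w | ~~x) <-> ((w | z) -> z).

I

~x = ~I = I
~~x = ~I = I
w | ~~x = T | I = T
w | z = T | I = T
(w | z) -> z = T -> I = I
(w | ~~x) <-> ((w | z) -> z) = T <-> I = I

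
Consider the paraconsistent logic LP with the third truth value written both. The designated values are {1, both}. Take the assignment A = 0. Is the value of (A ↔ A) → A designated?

No

A ↔ A = 0 ↔ 0 = 1
(A ↔ A) → A = 1 → 0 = 0
0 ∉ {1, both}.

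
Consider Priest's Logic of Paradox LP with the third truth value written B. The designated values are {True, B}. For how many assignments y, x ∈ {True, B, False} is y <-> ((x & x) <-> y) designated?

7

Of the 9 assignments, 7 give a value in {True, B}.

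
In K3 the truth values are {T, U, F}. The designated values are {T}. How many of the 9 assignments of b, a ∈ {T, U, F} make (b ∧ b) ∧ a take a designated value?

1

Designated under: (b=T, a=T).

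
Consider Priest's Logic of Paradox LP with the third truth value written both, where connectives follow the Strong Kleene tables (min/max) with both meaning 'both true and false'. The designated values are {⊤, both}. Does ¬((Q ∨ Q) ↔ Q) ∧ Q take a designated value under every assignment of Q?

Countermodel: Q=⊤ gives ⊥, which is not designated.

No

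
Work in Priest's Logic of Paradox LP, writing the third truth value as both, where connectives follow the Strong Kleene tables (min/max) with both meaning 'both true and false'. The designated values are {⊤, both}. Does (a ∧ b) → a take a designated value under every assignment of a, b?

Yes

Every assignment of a, b over {⊤, both, ⊥} gives a value in {⊤, both}.
In particular, with a=both, b=both: (a ∧ b) → a = both.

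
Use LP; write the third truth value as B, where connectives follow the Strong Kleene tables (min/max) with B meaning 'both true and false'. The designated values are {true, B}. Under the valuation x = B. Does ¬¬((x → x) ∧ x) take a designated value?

Yes

x → x = B → B = B
(x → x) ∧ x = B ∧ B = B
¬((x → x) ∧ x) = ¬B = B
¬¬((x → x) ∧ x) = ¬B = B
B ∈ {true, B}.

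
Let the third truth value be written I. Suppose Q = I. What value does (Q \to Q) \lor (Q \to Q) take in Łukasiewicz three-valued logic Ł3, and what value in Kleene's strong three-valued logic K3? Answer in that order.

In Łukasiewicz three-valued logic Ł3: Q \to Q = I \to I = T  [min(1, 1−½+½)]
Q \to Q = I \to I = T
(Q \to Q) \lor (Q \to Q) = T \lor T = T
In Kleene's strong three-valued logic K3: Q \to Q = I \to I = I  [\lnot I \lor I]
Q \to Q = I \to I = I
(Q \to Q) \lor (Q \to Q) = I \lor I = I
They differ because Łukasiewicz three-valued logic Ł3 and Kleene's strong three-valued logic K3 treat I differently under implication.

T; I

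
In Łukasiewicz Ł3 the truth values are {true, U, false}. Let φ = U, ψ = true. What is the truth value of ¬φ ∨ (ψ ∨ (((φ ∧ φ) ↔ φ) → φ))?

true

¬φ = ¬U = U
φ ∧ φ = U ∧ U = U
(φ ∧ φ) ↔ φ = U ↔ U = true  [1 − |½−½|]
((φ ∧ φ) ↔ φ) → φ = true → U = U
ψ ∨ (((φ ∧ φ) ↔ φ) → φ) = true ∨ U = true
¬φ ∨ (ψ ∨ (((φ ∧ φ) ↔ φ) → φ)) = U ∨ true = true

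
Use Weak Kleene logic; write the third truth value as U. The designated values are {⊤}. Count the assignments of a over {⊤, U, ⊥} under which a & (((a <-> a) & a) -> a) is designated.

a=⊤: ⊤ ✓
a=U: U ·
a=⊥: ⊥ ·

1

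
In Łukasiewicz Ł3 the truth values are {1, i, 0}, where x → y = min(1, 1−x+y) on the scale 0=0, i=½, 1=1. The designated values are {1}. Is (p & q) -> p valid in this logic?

Every assignment of p, q over {1, i, 0} gives a value in {1}.
In particular, with p=i, q=i: (p & q) -> p = 1.

Yes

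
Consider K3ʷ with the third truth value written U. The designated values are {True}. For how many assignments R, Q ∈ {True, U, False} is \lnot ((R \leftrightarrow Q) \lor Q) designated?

Designated under: (R=True, Q=False).

1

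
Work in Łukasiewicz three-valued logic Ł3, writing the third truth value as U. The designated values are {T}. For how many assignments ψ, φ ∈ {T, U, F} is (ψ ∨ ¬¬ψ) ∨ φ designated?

5

Of the 9 assignments, 5 give a value in {T}.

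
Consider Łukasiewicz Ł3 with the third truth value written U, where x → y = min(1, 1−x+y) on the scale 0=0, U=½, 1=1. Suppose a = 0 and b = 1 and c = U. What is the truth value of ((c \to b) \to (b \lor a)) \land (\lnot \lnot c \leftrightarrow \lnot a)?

c \to b = U \to 1 = 1  [min(1, 1−½+1)]
b \lor a = 1 \lor 0 = 1
(c \to b) \to (b \lor a) = 1 \to 1 = 1
\lnot c = \lnot U = U
\lnot \lnot c = \lnot U = U
\lnot a = \lnot 0 = 1
\lnot \lnot c \leftrightarrow \lnot a = U \leftrightarrow 1 = U
((c \to b) \to (b \lor a)) \land (\lnot \lnot c \leftrightarrow \lnot a) = 1 \land U = U

U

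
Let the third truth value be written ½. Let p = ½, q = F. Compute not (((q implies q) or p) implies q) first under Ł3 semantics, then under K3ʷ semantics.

In Ł3: q implies q = F implies F = T
(q implies q) or p = T or ½ = T
((q implies q) or p) implies q = T implies F = F
not (((q implies q) or p) implies q) = not F = T
In K3ʷ: q implies q = F implies F = T
(q implies q) or p = T or ½ = ½
((q implies q) or p) implies q = ½ implies F = ½  [any arg is the third value ⇒ result is the third value]
not (((q implies q) or p) implies q) = not ½ = ½
They differ because Ł3 and K3ʷ treat ½ differently under the binary connectives.

T; ½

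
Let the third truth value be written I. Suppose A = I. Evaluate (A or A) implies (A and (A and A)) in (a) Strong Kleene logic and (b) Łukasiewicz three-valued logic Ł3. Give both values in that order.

I; T

In Strong Kleene logic: A or A = I or I = I
A and A = I and I = I
A and (A and A) = I and I = I
(A or A) implies (A and (A and A)) = I implies I = I
In Łukasiewicz three-valued logic Ł3: A or A = I or I = I
A and A = I and I = I
A and (A and A) = I and I = I
(A or A) implies (A and (A and A)) = I implies I = T  [min(1, 1−½+½)]
They differ because Strong Kleene logic and Łukasiewicz three-valued logic Ł3 treat I differently under implication.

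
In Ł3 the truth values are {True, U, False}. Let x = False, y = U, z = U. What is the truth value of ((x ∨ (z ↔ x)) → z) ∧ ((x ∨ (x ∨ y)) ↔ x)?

U

z ↔ x = U ↔ False = U  [1 − |½−0|]
x ∨ (z ↔ x) = False ∨ U = U
(x ∨ (z ↔ x)) → z = U → U = True
x ∨ y = False ∨ U = U
x ∨ (x ∨ y) = False ∨ U = U
(x ∨ (x ∨ y)) ↔ x = U ↔ False = U
((x ∨ (z ↔ x)) → z) ∧ ((x ∨ (x ∨ y)) ↔ x) = True ∧ U = U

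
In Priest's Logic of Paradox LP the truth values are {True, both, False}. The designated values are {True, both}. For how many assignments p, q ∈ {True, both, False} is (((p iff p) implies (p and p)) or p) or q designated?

8

Of the 9 assignments, 8 give a value in {True, both}.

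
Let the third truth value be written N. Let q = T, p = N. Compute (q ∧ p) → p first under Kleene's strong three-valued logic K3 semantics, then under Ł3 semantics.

In Kleene's strong three-valued logic K3: q ∧ p = T ∧ N = N
(q ∧ p) → p = N → N = N  [¬N ∨ N]
In Ł3: q ∧ p = T ∧ N = N
(q ∧ p) → p = N → N = T
They differ because Kleene's strong three-valued logic K3 and Ł3 treat N differently under implication.

N; T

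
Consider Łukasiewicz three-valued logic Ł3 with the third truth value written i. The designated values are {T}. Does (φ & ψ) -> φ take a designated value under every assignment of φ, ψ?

Yes

Every assignment of φ, ψ over {T, i, F} gives a value in {T}.
In particular, with φ=i, ψ=i: (φ & ψ) -> φ = T.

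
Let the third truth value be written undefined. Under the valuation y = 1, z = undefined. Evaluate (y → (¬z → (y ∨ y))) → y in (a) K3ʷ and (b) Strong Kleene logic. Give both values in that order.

In K3ʷ: ¬z = ¬undefined = undefined
y ∨ y = 1 ∨ 1 = 1
¬z → (y ∨ y) = undefined → 1 = undefined
y → (¬z → (y ∨ y)) = 1 → undefined = undefined
(y → (¬z → (y ∨ y))) → y = undefined → 1 = undefined
In Strong Kleene logic: ¬z = ¬undefined = undefined
y ∨ y = 1 ∨ 1 = 1
¬z → (y ∨ y) = undefined → 1 = 1
y → (¬z → (y ∨ y)) = 1 → 1 = 1
(y → (¬z → (y ∨ y))) → y = 1 → 1 = 1
They differ because K3ʷ and Strong Kleene logic treat undefined differently under the binary connectives.

undefined; 1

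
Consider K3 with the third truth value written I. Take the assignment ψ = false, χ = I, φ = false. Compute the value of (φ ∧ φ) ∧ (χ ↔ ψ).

φ ∧ φ = false ∧ false = false
χ ↔ ψ = I ↔ false = I
(φ ∧ φ) ∧ (χ ↔ ψ) = false ∧ I = false

false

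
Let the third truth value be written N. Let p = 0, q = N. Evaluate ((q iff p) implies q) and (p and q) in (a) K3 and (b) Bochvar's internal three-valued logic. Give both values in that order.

0; N

In K3: q iff p = N iff 0 = N
(q iff p) implies q = N implies N = N  [not N or N]
p and q = 0 and N = 0
((q iff p) implies q) and (p and q) = N and 0 = 0
In Bochvar's internal three-valued logic: q iff p = N iff 0 = N
(q iff p) implies q = N implies N = N  [any arg is the third value ⇒ result is the third value]
p and q = 0 and N = N
((q iff p) implies q) and (p and q) = N and N = N
They differ because K3 and Bochvar's internal three-valued logic treat N differently under the binary connectives.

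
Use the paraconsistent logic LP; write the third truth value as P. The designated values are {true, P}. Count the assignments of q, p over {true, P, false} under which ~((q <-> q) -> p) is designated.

Of the 9 assignments, 6 give a value in {true, P}.

6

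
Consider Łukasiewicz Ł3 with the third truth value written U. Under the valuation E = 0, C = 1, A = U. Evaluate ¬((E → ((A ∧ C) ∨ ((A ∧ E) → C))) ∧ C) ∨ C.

1

A ∧ C = U ∧ 1 = U
A ∧ E = U ∧ 0 = 0
(A ∧ E) → C = 0 → 1 = 1
(A ∧ C) ∨ ((A ∧ E) → C) = U ∨ 1 = 1
E → ((A ∧ C) ∨ ((A ∧ E) → C)) = 0 → 1 = 1
(E → ((A ∧ C) ∨ ((A ∧ E) → C))) ∧ C = 1 ∧ 1 = 1
¬((E → ((A ∧ C) ∨ ((A ∧ E) → C))) ∧ C) = ¬1 = 0
¬((E → ((A ∧ C) ∨ ((A ∧ E) → C))) ∧ C) ∨ C = 0 ∨ 1 = 1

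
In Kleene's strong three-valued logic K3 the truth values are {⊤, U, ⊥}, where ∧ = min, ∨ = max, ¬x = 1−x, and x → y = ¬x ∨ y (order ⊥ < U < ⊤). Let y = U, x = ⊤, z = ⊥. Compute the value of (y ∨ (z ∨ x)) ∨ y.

⊤

z ∨ x = ⊥ ∨ ⊤ = ⊤
y ∨ (z ∨ x) = U ∨ ⊤ = ⊤
(y ∨ (z ∨ x)) ∨ y = ⊤ ∨ U = ⊤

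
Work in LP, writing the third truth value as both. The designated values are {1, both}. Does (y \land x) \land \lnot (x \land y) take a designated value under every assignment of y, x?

No

Countermodel: y=1, x=1 gives 0, which is not designated.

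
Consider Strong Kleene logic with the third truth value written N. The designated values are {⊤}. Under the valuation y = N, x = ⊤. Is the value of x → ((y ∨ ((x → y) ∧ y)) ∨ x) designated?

Yes

x → y = ⊤ → N = N  [¬⊤ ∨ N]
(x → y) ∧ y = N ∧ N = N
y ∨ ((x → y) ∧ y) = N ∨ N = N
(y ∨ ((x → y) ∧ y)) ∨ x = N ∨ ⊤ = ⊤
x → ((y ∨ ((x → y) ∧ y)) ∨ x) = ⊤ → ⊤ = ⊤
⊤ ∈ {⊤}.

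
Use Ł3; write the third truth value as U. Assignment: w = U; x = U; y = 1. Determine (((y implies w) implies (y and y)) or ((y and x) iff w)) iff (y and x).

U

y implies w = 1 implies U = U  [min(1, 1−1+½)]
y and y = 1 and 1 = 1
(y implies w) implies (y and y) = U implies 1 = 1
y and x = 1 and U = U
(y and x) iff w = U iff U = 1
((y implies w) implies (y and y)) or ((y and x) iff w) = 1 or 1 = 1
y and x = 1 and U = U
(((y implies w) implies (y and y)) or ((y and x) iff w)) iff (y and x) = 1 iff U = U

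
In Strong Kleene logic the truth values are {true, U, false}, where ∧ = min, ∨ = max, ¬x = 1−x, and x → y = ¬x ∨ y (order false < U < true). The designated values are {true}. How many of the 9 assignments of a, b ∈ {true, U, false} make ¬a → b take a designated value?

5

Of the 9 assignments, 5 give a value in {true}.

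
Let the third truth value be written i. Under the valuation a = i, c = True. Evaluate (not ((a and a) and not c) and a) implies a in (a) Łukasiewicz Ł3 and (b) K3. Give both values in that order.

True; i

In Łukasiewicz Ł3: a and a = i and i = i
not c = not True = False
(a and a) and not c = i and False = False
not ((a and a) and not c) = not False = True
not ((a and a) and not c) and a = True and i = i
(not ((a and a) and not c) and a) implies a = i implies i = True  [min(1, 1−½+½)]
In K3: a and a = i and i = i
not c = not True = False
(a and a) and not c = i and False = False
not ((a and a) and not c) = not False = True
not ((a and a) and not c) and a = True and i = i
(not ((a and a) and not c) and a) implies a = i implies i = i  [not i or i]
They differ because Łukasiewicz Ł3 and K3 treat i differently under implication.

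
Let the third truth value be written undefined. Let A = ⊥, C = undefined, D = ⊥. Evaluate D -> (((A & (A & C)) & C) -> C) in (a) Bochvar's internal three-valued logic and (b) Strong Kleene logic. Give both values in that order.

undefined; ⊤

In Bochvar's internal three-valued logic: A & C = ⊥ & undefined = undefined
A & (A & C) = ⊥ & undefined = undefined
(A & (A & C)) & C = undefined & undefined = undefined
((A & (A & C)) & C) -> C = undefined -> undefined = undefined  [any arg is the third value ⇒ result is the third value]
D -> (((A & (A & C)) & C) -> C) = ⊥ -> undefined = undefined
In Strong Kleene logic: A & C = ⊥ & undefined = ⊥
A & (A & C) = ⊥ & ⊥ = ⊥
(A & (A & C)) & C = ⊥ & undefined = ⊥
((A & (A & C)) & C) -> C = ⊥ -> undefined = ⊤  [~⊥ | undefined]
D -> (((A & (A & C)) & C) -> C) = ⊥ -> ⊤ = ⊤
They differ because Bochvar's internal three-valued logic and Strong Kleene logic treat undefined differently under the binary connectives.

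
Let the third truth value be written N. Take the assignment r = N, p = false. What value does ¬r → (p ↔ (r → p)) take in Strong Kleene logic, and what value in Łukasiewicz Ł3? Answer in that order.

In Strong Kleene logic: ¬r = ¬N = N
r → p = N → false = N  [¬N ∨ false]
p ↔ (r → p) = false ↔ N = N
¬r → (p ↔ (r → p)) = N → N = N
In Łukasiewicz Ł3: ¬r = ¬N = N
r → p = N → false = N  [min(1, 1−½+0)]
p ↔ (r → p) = false ↔ N = N
¬r → (p ↔ (r → p)) = N → N = true
They differ because Strong Kleene logic and Łukasiewicz Ł3 treat N differently under implication.

N; true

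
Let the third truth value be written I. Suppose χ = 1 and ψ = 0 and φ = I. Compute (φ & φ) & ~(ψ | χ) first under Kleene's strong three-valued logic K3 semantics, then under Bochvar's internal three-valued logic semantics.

In Kleene's strong three-valued logic K3: φ & φ = I & I = I
ψ | χ = 0 | 1 = 1
~(ψ | χ) = ~1 = 0
(φ & φ) & ~(ψ | χ) = I & 0 = 0
In Bochvar's internal three-valued logic: φ & φ = I & I = I
ψ | χ = 0 | 1 = 1
~(ψ | χ) = ~1 = 0
(φ & φ) & ~(ψ | χ) = I & 0 = I
They differ because Kleene's strong three-valued logic K3 and Bochvar's internal three-valued logic treat I differently under the binary connectives.

0; I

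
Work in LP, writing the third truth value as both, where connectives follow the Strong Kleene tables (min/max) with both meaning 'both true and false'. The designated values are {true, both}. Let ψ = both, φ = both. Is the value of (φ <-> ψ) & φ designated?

φ <-> ψ = both <-> both = both
(φ <-> ψ) & φ = both & both = both
both ∈ {true, both}.

Yes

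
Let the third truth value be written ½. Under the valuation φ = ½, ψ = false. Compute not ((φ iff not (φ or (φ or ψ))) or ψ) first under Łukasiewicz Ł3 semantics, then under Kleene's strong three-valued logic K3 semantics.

In Łukasiewicz Ł3: φ or ψ = ½ or false = ½
φ or (φ or ψ) = ½ or ½ = ½
not (φ or (φ or ψ)) = not ½ = ½
φ iff not (φ or (φ or ψ)) = ½ iff ½ = true  [1 − |½−½|]
(φ iff not (φ or (φ or ψ))) or ψ = true or false = true
not ((φ iff not (φ or (φ or ψ))) or ψ) = not true = false
In Kleene's strong three-valued logic K3: φ or ψ = ½ or false = ½
φ or (φ or ψ) = ½ or ½ = ½
not (φ or (φ or ψ)) = not ½ = ½
φ iff not (φ or (φ or ψ)) = ½ iff ½ = ½
(φ iff not (φ or (φ or ψ))) or ψ = ½ or false = ½
not ((φ iff not (φ or (φ or ψ))) or ψ) = not ½ = ½
They differ because Łukasiewicz Ł3 and Kleene's strong three-valued logic K3 treat ½ differently under implication.

false; ½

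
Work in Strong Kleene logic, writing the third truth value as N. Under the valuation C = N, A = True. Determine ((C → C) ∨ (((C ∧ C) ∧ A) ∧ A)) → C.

C → C = N → N = N
C ∧ C = N ∧ N = N
(C ∧ C) ∧ A = N ∧ True = N
((C ∧ C) ∧ A) ∧ A = N ∧ True = N
(C → C) ∨ (((C ∧ C) ∧ A) ∧ A) = N ∨ N = N
((C → C) ∨ (((C ∧ C) ∧ A) ∧ A)) → C = N → N = N

N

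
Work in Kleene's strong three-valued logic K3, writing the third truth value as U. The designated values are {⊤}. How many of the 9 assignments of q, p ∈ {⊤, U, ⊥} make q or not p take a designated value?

Of the 9 assignments, 5 give a value in {⊤}.

5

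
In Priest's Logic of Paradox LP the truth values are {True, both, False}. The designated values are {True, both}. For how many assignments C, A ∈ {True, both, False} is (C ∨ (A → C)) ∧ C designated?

Of the 9 assignments, 6 give a value in {True, both}.

6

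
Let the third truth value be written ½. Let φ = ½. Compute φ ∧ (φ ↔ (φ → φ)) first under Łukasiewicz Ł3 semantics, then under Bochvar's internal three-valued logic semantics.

½; ½

In Łukasiewicz Ł3: φ → φ = ½ → ½ = 1  [min(1, 1−½+½)]
φ ↔ (φ → φ) = ½ ↔ 1 = ½
φ ∧ (φ ↔ (φ → φ)) = ½ ∧ ½ = ½
In Bochvar's internal three-valued logic: φ → φ = ½ → ½ = ½  [any arg is the third value ⇒ result is the third value]
φ ↔ (φ → φ) = ½ ↔ ½ = ½
φ ∧ (φ ↔ (φ → φ)) = ½ ∧ ½ = ½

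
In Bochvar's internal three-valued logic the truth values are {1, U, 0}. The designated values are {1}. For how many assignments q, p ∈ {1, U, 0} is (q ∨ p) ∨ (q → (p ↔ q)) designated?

4

Designated under: (q=1, p=1); (q=1, p=0); (q=0, p=1); (q=0, p=0).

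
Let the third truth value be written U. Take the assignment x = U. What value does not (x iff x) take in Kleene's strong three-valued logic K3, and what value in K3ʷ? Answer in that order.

U; U

In Kleene's strong three-valued logic K3: x iff x = U iff U = U
not (x iff x) = not U = U
In K3ʷ: x iff x = U iff U = U
not (x iff x) = not U = U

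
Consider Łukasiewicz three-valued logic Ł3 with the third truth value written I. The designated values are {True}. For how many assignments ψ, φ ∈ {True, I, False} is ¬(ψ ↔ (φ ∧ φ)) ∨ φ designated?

4

Designated under: (ψ=True, φ=True); (ψ=True, φ=False); (ψ=I, φ=True); (ψ=False, φ=True).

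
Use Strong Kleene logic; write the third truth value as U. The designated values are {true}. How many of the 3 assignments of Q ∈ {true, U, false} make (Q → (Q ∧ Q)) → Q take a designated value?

Q=true: true ✓
Q=U: U ·
Q=false: false ·

1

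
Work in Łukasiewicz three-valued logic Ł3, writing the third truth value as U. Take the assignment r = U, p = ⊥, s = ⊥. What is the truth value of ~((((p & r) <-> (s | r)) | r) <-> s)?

p & r = ⊥ & U = ⊥
s | r = ⊥ | U = U
(p & r) <-> (s | r) = ⊥ <-> U = U  [1 − |0−½|]
((p & r) <-> (s | r)) | r = U | U = U
(((p & r) <-> (s | r)) | r) <-> s = U <-> ⊥ = U
~((((p & r) <-> (s | r)) | r) <-> s) = ~U = U

U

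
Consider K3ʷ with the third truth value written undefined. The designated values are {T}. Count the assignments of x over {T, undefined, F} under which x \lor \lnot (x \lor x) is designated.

2

x=T: T ✓
x=undefined: undefined ·
x=F: T ✓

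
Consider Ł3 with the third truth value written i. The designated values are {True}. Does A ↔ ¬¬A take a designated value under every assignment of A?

Yes

Every assignment of A over {True, i, False} gives a value in {True}.
In particular, with A=i: A ↔ ¬¬A = True.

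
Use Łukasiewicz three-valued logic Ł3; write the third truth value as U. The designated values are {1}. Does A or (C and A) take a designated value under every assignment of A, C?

Countermodel: A=U, C=1 gives U, which is not designated.

No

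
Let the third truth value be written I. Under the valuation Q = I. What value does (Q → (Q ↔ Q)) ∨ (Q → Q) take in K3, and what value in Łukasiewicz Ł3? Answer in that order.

I; 1

In K3: Q ↔ Q = I ↔ I = I
Q → (Q ↔ Q) = I → I = I  [¬I ∨ I]
Q → Q = I → I = I
(Q → (Q ↔ Q)) ∨ (Q → Q) = I ∨ I = I
In Łukasiewicz Ł3: Q ↔ Q = I ↔ I = 1  [1 − |½−½|]
Q → (Q ↔ Q) = I → 1 = 1
Q → Q = I → I = 1
(Q → (Q ↔ Q)) ∨ (Q → Q) = 1 ∨ 1 = 1
They differ because K3 and Łukasiewicz Ł3 treat I differently under implication.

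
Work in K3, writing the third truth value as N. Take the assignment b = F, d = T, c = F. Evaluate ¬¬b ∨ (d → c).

F

¬b = ¬F = T
¬¬b = ¬T = F
d → c = T → F = F
¬¬b ∨ (d → c) = F ∨ F = F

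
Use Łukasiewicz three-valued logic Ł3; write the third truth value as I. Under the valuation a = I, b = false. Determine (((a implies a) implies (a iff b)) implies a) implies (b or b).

false

a implies a = I implies I = true
a iff b = I iff false = I
(a implies a) implies (a iff b) = true implies I = I
((a implies a) implies (a iff b)) implies a = I implies I = true
b or b = false or false = false
(((a implies a) implies (a iff b)) implies a) implies (b or b) = true implies false = false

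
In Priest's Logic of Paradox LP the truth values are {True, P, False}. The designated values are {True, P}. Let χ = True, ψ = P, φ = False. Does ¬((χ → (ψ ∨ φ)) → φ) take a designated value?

ψ ∨ φ = P ∨ False = P
χ → (ψ ∨ φ) = True → P = P  [¬True ∨ P]
(χ → (ψ ∨ φ)) → φ = P → False = P
¬((χ → (ψ ∨ φ)) → φ) = ¬P = P
P ∈ {True, P}.

Yes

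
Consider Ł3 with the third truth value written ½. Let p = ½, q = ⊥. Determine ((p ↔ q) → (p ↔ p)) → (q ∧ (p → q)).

⊥

p ↔ q = ½ ↔ ⊥ = ½  [1 − |½−0|]
p ↔ p = ½ ↔ ½ = ⊤
(p ↔ q) → (p ↔ p) = ½ → ⊤ = ⊤
p → q = ½ → ⊥ = ½
q ∧ (p → q) = ⊥ ∧ ½ = ⊥
((p ↔ q) → (p ↔ p)) → (q ∧ (p → q)) = ⊤ → ⊥ = ⊥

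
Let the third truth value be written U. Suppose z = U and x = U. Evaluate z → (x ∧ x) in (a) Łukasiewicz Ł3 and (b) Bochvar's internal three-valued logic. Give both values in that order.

⊤; U

In Łukasiewicz Ł3: x ∧ x = U ∧ U = U
z → (x ∧ x) = U → U = ⊤  [min(1, 1−½+½)]
In Bochvar's internal three-valued logic: x ∧ x = U ∧ U = U
z → (x ∧ x) = U → U = U
They differ because Łukasiewicz Ł3 and Bochvar's internal three-valued logic treat U differently under the binary connectives.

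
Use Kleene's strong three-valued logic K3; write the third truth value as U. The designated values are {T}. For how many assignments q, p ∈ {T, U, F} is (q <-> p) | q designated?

Designated under: (q=T, p=T); (q=T, p=U); (q=T, p=F); (q=F, p=F).

4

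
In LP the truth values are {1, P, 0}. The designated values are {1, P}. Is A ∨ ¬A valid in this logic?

Yes

Every assignment of A over {1, P, 0} gives a value in {1, P}.
In particular, with A=P: A ∨ ¬A = P.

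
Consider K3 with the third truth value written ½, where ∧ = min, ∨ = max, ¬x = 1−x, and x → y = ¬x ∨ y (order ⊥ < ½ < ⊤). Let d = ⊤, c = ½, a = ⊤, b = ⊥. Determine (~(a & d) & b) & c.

⊥

a & d = ⊤ & ⊤ = ⊤
~(a & d) = ~⊤ = ⊥
~(a & d) & b = ⊥ & ⊥ = ⊥
(~(a & d) & b) & c = ⊥ & ½ = ⊥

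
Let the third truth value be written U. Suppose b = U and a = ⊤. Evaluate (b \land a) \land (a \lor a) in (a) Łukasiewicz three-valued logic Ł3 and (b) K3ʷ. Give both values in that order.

U; U

In Łukasiewicz three-valued logic Ł3: b \land a = U \land ⊤ = U
a \lor a = ⊤ \lor ⊤ = ⊤
(b \land a) \land (a \lor a) = U \land ⊤ = U
In K3ʷ: b \land a = U \land ⊤ = U
a \lor a = ⊤ \lor ⊤ = ⊤
(b \land a) \land (a \lor a) = U \land ⊤ = U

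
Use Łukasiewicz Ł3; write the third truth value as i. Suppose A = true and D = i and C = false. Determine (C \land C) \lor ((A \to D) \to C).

i

C \land C = false \land false = false
A \to D = true \to i = i  [min(1, 1−1+½)]
(A \to D) \to C = i \to false = i
(C \land C) \lor ((A \to D) \to C) = false \lor i = i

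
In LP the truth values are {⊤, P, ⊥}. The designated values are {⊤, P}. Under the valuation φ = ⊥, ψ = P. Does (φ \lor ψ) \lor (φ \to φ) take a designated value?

φ \lor ψ = ⊥ \lor P = P
φ \to φ = ⊥ \to ⊥ = ⊤
(φ \lor ψ) \lor (φ \to φ) = P \lor ⊤ = ⊤
⊤ ∈ {⊤, P}.

Yes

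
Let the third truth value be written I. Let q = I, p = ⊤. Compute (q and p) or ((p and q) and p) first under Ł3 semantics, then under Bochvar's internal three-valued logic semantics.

I; I

In Ł3: q and p = I and ⊤ = I
p and q = ⊤ and I = I
(p and q) and p = I and ⊤ = I
(q and p) or ((p and q) and p) = I or I = I
In Bochvar's internal three-valued logic: q and p = I and ⊤ = I
p and q = ⊤ and I = I
(p and q) and p = I and ⊤ = I
(q and p) or ((p and q) and p) = I or I = I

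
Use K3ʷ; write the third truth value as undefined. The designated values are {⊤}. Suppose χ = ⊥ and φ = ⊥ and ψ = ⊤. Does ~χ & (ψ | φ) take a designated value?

Yes

~χ = ~⊥ = ⊤
ψ | φ = ⊤ | ⊥ = ⊤
~χ & (ψ | φ) = ⊤ & ⊤ = ⊤
⊤ ∈ {⊤}.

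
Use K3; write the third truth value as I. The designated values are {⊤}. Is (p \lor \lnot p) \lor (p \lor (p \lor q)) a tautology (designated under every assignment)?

No

Countermodel: p=I, q=I gives I, which is not designated.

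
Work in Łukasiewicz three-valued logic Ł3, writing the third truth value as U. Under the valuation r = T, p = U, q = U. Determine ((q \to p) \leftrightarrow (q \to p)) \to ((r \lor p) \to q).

q \to p = U \to U = T  [min(1, 1−½+½)]
q \to p = U \to U = T
(q \to p) \leftrightarrow (q \to p) = T \leftrightarrow T = T
r \lor p = T \lor U = T
(r \lor p) \to q = T \to U = U
((q \to p) \leftrightarrow (q \to p)) \to ((r \lor p) \to q) = T \to U = U

U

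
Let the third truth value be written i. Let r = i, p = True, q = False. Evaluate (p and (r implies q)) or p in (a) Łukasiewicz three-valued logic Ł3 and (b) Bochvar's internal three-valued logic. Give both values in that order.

In Łukasiewicz three-valued logic Ł3: r implies q = i implies False = i  [min(1, 1−½+0)]
p and (r implies q) = True and i = i
(p and (r implies q)) or p = i or True = True
In Bochvar's internal three-valued logic: r implies q = i implies False = i
p and (r implies q) = True and i = i
(p and (r implies q)) or p = i or True = i
They differ because Łukasiewicz three-valued logic Ł3 and Bochvar's internal three-valued logic treat i differently under the binary connectives.

True; i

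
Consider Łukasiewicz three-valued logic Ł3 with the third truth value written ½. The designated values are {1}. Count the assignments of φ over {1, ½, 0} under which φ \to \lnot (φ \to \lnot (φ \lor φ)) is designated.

φ=1: 1 ✓
φ=½: ½ ·
φ=0: 1 ✓

2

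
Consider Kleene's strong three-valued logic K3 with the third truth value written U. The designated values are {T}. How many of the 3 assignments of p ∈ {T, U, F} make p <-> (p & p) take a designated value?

2

p=T: T ✓
p=U: U ·
p=F: T ✓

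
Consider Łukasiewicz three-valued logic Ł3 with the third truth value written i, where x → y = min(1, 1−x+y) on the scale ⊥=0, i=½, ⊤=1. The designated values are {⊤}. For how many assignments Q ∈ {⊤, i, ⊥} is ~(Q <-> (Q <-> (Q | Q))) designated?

Q=⊤: ⊥ ·
Q=i: i ·
Q=⊥: ⊤ ✓

1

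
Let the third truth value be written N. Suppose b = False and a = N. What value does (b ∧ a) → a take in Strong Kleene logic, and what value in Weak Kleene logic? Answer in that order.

True; N

In Strong Kleene logic: b ∧ a = False ∧ N = False
(b ∧ a) → a = False → N = True  [¬False ∨ N]
In Weak Kleene logic: b ∧ a = False ∧ N = N
(b ∧ a) → a = N → N = N  [any arg is the third value ⇒ result is the third value]
They differ because Strong Kleene logic and Weak Kleene logic treat N differently under the binary connectives.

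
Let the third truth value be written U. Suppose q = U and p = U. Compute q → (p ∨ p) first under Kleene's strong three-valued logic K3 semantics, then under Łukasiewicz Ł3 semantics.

In Kleene's strong three-valued logic K3: p ∨ p = U ∨ U = U
q → (p ∨ p) = U → U = U  [¬U ∨ U]
In Łukasiewicz Ł3: p ∨ p = U ∨ U = U
q → (p ∨ p) = U → U = True  [min(1, 1−½+½)]
They differ because Kleene's strong three-valued logic K3 and Łukasiewicz Ł3 treat U differently under implication.

U; True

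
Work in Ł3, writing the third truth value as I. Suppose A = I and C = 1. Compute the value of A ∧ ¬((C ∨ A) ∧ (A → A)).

0

C ∨ A = 1 ∨ I = 1
A → A = I → I = 1
(C ∨ A) ∧ (A → A) = 1 ∧ 1 = 1
¬((C ∨ A) ∧ (A → A)) = ¬1 = 0
A ∧ ¬((C ∨ A) ∧ (A → A)) = I ∧ 0 = 0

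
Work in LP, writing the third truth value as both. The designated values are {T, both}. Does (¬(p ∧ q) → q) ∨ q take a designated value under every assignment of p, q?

No

Countermodel: p=T, q=F gives F, which is not designated.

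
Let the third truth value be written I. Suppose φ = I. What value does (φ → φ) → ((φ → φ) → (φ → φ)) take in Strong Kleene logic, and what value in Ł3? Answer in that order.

In Strong Kleene logic: φ → φ = I → I = I  [¬I ∨ I]
φ → φ = I → I = I
φ → φ = I → I = I
(φ → φ) → (φ → φ) = I → I = I
(φ → φ) → ((φ → φ) → (φ → φ)) = I → I = I
In Ł3: φ → φ = I → I = ⊤
φ → φ = I → I = ⊤
φ → φ = I → I = ⊤
(φ → φ) → (φ → φ) = ⊤ → ⊤ = ⊤
(φ → φ) → ((φ → φ) → (φ → φ)) = ⊤ → ⊤ = ⊤
They differ because Strong Kleene logic and Ł3 treat I differently under implication.

I; ⊤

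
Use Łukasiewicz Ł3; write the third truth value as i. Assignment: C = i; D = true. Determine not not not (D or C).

D or C = true or i = true
not (D or C) = not true = false
not not (D or C) = not false = true
not not not (D or C) = not true = false

false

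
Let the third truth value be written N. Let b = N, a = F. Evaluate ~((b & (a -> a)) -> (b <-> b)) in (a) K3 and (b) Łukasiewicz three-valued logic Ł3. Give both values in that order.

In K3: a -> a = F -> F = T
b & (a -> a) = N & T = N
b <-> b = N <-> N = N
(b & (a -> a)) -> (b <-> b) = N -> N = N  [~N | N]
~((b & (a -> a)) -> (b <-> b)) = ~N = N
In Łukasiewicz three-valued logic Ł3: a -> a = F -> F = T
b & (a -> a) = N & T = N
b <-> b = N <-> N = T  [1 − |½−½|]
(b & (a -> a)) -> (b <-> b) = N -> T = T
~((b & (a -> a)) -> (b <-> b)) = ~T = F
They differ because K3 and Łukasiewicz three-valued logic Ł3 treat N differently under implication.

N; F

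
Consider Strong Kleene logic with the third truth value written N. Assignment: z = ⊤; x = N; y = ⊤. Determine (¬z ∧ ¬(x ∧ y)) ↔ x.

¬z = ¬⊤ = ⊥
x ∧ y = N ∧ ⊤ = N
¬(x ∧ y) = ¬N = N
¬z ∧ ¬(x ∧ y) = ⊥ ∧ N = ⊥
(¬z ∧ ¬(x ∧ y)) ↔ x = ⊥ ↔ N = N

N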